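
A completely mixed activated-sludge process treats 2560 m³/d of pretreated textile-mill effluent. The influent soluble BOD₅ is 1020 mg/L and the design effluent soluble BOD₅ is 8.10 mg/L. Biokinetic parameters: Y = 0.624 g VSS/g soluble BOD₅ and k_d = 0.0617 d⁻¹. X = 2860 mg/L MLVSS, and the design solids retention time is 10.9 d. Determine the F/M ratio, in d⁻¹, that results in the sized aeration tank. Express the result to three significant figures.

F/M ≈ 0.248 d⁻¹

From the SRT design equation V = Y Q (S₀−S) θ_c / [X (1 + k_d θ_c)] = 0.624 × 2560 × (1020 − 8.10) × 10.9 / [2860 × (1 + 0.0617 × 10.9)] = 1.76×10^7 / 4783 = 3683 m³.
Food-to-microorganism ratio F/M = Q S₀ / (V X) = 2560 × 1020 / (3683 × 2860) = 0.2479 d⁻¹.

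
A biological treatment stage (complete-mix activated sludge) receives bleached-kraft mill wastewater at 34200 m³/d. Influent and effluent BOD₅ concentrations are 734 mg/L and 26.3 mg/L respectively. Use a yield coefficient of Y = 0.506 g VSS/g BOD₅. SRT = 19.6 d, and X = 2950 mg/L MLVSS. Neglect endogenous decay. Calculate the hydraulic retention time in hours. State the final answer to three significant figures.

τ ≈ 57.1 h

With k_d = 0 the design equation reduces to V = Y Q (S₀−S) θ_c / X = 0.506 × 34200 × (734 − 26.3) × 19.6 / 2950 = 81369 m³.
τ = V/Q = 81369/34200 = 2.379 d, or 57.10 h.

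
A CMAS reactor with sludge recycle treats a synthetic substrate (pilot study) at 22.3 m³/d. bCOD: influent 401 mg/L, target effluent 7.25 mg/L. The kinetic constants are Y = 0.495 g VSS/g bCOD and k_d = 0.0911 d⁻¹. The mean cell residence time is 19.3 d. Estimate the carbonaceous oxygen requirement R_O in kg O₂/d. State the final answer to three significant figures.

R_O ≈ 6.54 kg O₂/d

Correct the yield for decay: Y_obs = Y/(1 + k_d θ_c) = 0.495 / (1 + 0.0911 × 19.3) = 0.495 / 2.758 = 0.1795.
Mass of bCOD removed per day: Q(S₀ − S) = 22.3 × 393.8 g/m³ = 8.781 kg/d.
Net sludge production P_X = 0.1795 × 8.781 = 1.576 kg VSS/d.
Carbonaceous O₂ demand = substrate oxidised − cell-mass equivalent = 8.781 − 1.42 × 1.576 = 6.543 kg O₂/d.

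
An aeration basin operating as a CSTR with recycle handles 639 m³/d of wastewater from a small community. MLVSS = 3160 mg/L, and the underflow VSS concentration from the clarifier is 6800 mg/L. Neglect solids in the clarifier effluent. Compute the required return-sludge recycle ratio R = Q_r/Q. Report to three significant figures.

R ≈ 0.868

Mass balance around the secondary clarifier (neglecting effluent solids): R = X / (X_r − X) = 3160 / (6800 − 3160) = 0.8681.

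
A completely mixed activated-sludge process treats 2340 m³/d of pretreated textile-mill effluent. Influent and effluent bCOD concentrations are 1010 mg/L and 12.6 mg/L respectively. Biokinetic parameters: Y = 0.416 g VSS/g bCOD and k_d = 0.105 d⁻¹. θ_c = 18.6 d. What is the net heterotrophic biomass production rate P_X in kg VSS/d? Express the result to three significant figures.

Y_obs = Y / (1 + k_d θ_c) = 0.416 / (1 + 0.105 × 18.6) = 0.416 / 2.953 = 0.1409.
Q·(S₀ − S) = 2340 × (1010 − 12.6) × 10⁻³ = 2334 kg/d removed.
So the net sludge growth is P_X = 0.1409 × 2334 = 328.8 kg VSS/d.

P_X ≈ 329 kg VSS/d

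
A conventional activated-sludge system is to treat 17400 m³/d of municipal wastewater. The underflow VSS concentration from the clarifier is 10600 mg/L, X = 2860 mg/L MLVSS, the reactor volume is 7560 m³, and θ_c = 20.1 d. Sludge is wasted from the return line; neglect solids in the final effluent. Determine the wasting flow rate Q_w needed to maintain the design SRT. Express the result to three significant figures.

Q_w ≈ 101 m³/d

θ_c = V·X/(Q_w·X_r) when wasting from the recycle, so Q_w = V·X/(θ_c·X_r) = 7560 × 2860 / (20.1 × 10600) = 101.5 m³/d.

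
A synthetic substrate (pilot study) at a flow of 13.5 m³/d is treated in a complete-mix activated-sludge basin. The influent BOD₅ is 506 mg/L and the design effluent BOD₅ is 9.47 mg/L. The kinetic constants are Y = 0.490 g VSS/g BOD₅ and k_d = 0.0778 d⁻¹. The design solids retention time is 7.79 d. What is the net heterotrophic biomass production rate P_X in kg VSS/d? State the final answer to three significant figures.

P_X ≈ 2.05 kg VSS/d

Correct the yield for decay: Y_obs = Y/(1 + k_d θ_c) = 0.490 / (1 + 0.0778 × 7.79) = 0.490 / 1.606 = 0.3051.
Mass of BOD₅ removed per day: Q(S₀ − S) = 13.5 × 496.5 g/m³ = 6.703 kg/d.
Net biomass production P_X = Y_obs × Q·(S₀ − S) = 0.3051 × 6.703 = 2.045 kg VSS/d.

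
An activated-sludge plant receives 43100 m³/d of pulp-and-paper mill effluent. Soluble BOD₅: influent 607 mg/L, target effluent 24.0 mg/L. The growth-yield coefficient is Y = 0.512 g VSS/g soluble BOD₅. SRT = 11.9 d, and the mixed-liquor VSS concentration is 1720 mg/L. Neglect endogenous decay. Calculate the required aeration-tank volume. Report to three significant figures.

With k_d = 0 the design equation reduces to V = Y Q (S₀−S) θ_c / X = 0.512 × 43100 × (607 − 24.0) × 11.9 / 1720 = 89009 m³.

V ≈ 89000 m³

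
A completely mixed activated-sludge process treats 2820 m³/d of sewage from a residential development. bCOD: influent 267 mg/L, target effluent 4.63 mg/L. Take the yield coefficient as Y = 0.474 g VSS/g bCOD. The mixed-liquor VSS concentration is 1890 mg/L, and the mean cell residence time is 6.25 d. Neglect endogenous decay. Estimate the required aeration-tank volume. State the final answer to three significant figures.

With k_d = 0 the design equation reduces to V = Y Q (S₀−S) θ_c / X = 0.474 × 2820 × (267 − 4.63) × 6.25 / 1890 = 1160 m³.

V ≈ 1160 m³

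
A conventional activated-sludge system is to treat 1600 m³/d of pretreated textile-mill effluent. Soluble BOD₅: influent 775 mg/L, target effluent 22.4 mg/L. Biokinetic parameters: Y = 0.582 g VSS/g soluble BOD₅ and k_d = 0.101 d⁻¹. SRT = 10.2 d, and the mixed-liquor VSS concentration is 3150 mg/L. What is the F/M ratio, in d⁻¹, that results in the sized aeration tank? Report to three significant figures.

F/M ≈ 0.352 d⁻¹

From the SRT design equation V = Y Q (S₀−S) θ_c / [X (1 + k_d θ_c)] = 0.582 × 1600 × (775 − 22.4) × 10.2 / [3150 × (1 + 0.101 × 10.2)] = 7.15×10^6 / 6395 = 1118 m³.
F/M = applied load / biomass = Q·S₀/(V·X) = 1600 × 775 / (1118 × 3150) = 0.3522 d⁻¹.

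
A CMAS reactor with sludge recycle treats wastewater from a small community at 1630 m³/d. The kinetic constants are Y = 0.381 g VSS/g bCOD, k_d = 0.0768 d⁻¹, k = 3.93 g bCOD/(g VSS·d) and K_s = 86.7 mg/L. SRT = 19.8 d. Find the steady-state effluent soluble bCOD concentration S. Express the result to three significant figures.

S ≈ 8.06 mg/L

For a completely mixed reactor with recycle the Lawrence–McCarty relation gives S = K_s·(1 + k_d·θ_c) / [θ_c·(Y·k − k_d) − 1] = 86.7 × (1 + 0.0768 × 19.8) / [19.8 × (0.381 × 3.93 − 0.0768) − 1] = 218.5 / 27.13 = 8.056 mg/L.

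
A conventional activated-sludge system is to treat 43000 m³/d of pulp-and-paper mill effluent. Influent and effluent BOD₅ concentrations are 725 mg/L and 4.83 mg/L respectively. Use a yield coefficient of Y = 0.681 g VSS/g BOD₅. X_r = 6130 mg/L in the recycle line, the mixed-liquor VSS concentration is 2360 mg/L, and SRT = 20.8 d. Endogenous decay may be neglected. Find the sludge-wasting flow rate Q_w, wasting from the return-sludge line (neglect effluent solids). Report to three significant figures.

Q_w ≈ 3440 m³/d

Biomass mass balance (decay neglected): V·X = Y·Q·(S₀ − S)·θ_c, so V = 0.681 × 43000 × (725 − 4.83) × 20.8 / 2360 = 185867 m³.
θ_c = V·X/(Q_w·X_r) when wasting from the recycle, so Q_w = V·X/(θ_c·X_r) = 185867 × 2360 / (20.8 × 6130) = 3440 m³/d.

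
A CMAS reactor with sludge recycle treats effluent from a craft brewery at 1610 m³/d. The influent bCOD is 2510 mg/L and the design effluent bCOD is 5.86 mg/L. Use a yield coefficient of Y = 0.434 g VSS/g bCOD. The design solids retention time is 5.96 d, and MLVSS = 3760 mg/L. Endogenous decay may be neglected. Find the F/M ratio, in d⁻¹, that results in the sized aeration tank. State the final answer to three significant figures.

V·X = Y·Q·ΔS·θ_c gives V = 0.434 × 1610 × (2510 − 5.86) × 5.96 / 3760 = 2774 m³.
F/M = Q·S₀ / (V·X) = 1610 × 2510 / (2774 × 3760) = 0.3875 g bCOD·(g VSS·d)⁻¹.

F/M ≈ 0.388 d⁻¹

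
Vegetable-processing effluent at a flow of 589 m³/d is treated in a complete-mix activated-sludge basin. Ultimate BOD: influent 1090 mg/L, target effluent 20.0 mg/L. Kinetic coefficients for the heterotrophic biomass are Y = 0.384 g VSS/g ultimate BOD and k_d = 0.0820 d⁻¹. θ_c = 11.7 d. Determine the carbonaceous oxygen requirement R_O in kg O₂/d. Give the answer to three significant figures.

R_O ≈ 455 kg O₂/d

Y_obs = Y / (1 + k_d θ_c) = 0.384 / (1 + 0.0820 × 11.7) = 0.384 / 1.959 = 0.1960.
Substrate removed = Q·(S₀ − S) = 589 m³/d × (1090 − 20.0) g/m³ = 6.3×10^5 g/d = 630.2 kg/d.
P_X = Y_obs·Q·(S₀ − S) = 0.1960 × 630.2 = 123.5 kg VSS/d.
Carbonaceous O₂ demand = substrate oxidised − cell-mass equivalent = 630.2 − 1.42 × 123.5 = 454.8 kg O₂/d.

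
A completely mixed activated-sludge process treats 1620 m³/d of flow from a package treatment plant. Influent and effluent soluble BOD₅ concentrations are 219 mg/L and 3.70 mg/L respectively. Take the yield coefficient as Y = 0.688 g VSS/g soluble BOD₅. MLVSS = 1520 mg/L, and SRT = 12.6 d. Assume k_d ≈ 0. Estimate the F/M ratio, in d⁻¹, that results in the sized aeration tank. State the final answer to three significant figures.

F/M ≈ 0.117 d⁻¹

V·X = Y·Q·ΔS·θ_c gives V = 0.688 × 1620 × (219 − 3.70) × 12.6 / 1520 = 1989 m³.
F/M = applied load / biomass = Q·S₀/(V·X) = 1620 × 219 / (1989 × 1520) = 0.1173 d⁻¹.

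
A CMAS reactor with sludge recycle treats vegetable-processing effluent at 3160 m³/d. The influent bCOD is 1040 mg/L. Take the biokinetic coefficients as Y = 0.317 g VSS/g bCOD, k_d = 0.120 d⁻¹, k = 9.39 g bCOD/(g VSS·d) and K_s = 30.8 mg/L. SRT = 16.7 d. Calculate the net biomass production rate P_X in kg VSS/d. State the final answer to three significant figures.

For a completely mixed reactor with recycle the Lawrence–McCarty relation gives S = K_s·(1 + k_d·θ_c) / [θ_c·(Y·k − k_d) − 1] = 30.8 × (1 + 0.120 × 16.7) / [16.7 × (0.317 × 9.39 − 0.120) − 1] = 92.52 / 46.71 = 1.981 mg/L.
Y_obs = Y / (1 + k_d θ_c) = 0.317 / (1 + 0.120 × 16.7) = 0.317 / 3.004 = 0.1055.
Substrate removed = Q·(S₀ − S) = 3160 m³/d × (1040 − 1.98) g/m³ = 3.28×10^6 g/d = 3280 kg/d.
Biomass produced: P_X = Y_obs·Q·ΔS = 0.1055 × 3280 ≈ 346.1 kg VSS/d.

P_X ≈ 346 kg VSS/d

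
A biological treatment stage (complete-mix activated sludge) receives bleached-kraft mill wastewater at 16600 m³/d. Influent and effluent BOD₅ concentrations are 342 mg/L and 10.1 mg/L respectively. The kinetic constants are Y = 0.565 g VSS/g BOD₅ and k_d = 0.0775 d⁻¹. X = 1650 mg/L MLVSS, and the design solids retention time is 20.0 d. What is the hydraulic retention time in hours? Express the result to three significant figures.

τ ≈ 21.4 h

Steady-state biomass mass balance: V·X·(1 + k_d·θ_c) = Y·Q·(S₀ − S)·θ_c, so V = 0.565 × 16600 × (342 − 10.1) × 20.0 / [1650 × (1 + 0.0775 × 20.0)] = 6.23×10^7 / 4208 = 14797 m³.
Hydraulic retention time τ = V/Q = 14797 / 16600 = 0.8914 d = 21.39 h.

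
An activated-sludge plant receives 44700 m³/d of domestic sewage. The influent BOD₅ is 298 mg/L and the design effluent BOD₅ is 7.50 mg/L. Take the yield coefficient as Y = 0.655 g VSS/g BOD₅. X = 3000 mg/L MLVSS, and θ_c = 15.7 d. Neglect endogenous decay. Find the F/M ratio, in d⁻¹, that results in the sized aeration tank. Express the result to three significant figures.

V·X = Y·Q·ΔS·θ_c gives V = 0.655 × 44700 × (298 − 7.50) × 15.7 / 3000 = 44512 m³.
F/M = applied load / biomass = Q·S₀/(V·X) = 44700 × 298 / (44512 × 3000) = 0.09975 d⁻¹.

F/M ≈ 0.0998 d⁻¹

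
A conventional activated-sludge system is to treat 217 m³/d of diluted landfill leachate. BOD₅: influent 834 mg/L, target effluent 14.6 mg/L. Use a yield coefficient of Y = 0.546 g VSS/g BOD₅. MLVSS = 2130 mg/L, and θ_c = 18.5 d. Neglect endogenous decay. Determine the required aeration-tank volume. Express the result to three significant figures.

V ≈ 843 m³

With k_d = 0 the design equation reduces to V = Y Q (S₀−S) θ_c / X = 0.546 × 217 × (834 − 14.6) × 18.5 / 2130 = 843.2 m³.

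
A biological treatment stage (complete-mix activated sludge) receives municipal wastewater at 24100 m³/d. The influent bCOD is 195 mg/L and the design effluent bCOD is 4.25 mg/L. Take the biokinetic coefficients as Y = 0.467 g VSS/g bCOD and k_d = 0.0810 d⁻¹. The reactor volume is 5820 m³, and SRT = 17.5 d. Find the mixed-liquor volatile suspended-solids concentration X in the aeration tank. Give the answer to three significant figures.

Solving the biomass balance for X: X = Y Q (S₀−S) θ_c / [V (1+k_d θ_c)] = 0.467 × 24100 × (195 − 4.25) × 17.5 / [5820 × (1 + 0.0810 × 17.5)] = 2670 mg/L.

X ≈ 2670 mg/L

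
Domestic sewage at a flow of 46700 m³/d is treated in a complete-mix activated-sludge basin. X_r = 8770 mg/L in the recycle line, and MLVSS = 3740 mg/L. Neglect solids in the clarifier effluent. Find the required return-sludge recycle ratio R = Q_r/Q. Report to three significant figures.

R ≈ 0.744

R = Q_r/Q = X/(X_r − X) = 3740 / (8770 − 3740) = 0.7435.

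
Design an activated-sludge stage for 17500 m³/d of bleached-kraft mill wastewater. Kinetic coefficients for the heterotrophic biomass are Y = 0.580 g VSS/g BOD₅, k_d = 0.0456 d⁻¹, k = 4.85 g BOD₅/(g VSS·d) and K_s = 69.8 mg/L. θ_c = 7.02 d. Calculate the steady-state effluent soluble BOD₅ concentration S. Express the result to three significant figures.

S ≈ 5.00 mg/L

Effluent substrate depends only on kinetics and SRT: S = K_s(1 + k_d θ_c) / [θ_c(Yk − k_d) − 1] = 69.8 × (1 + 0.0456 × 7.02) / [7.02 × (0.580 × 4.85 − 0.0456) − 1] = 92.14 / 18.43 = 5.000 mg/L.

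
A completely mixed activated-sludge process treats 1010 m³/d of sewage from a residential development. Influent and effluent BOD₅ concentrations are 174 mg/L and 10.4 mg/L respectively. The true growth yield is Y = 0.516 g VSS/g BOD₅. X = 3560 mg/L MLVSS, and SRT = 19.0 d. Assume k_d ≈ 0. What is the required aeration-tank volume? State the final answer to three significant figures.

V·X = Y·Q·ΔS·θ_c gives V = 0.516 × 1010 × (174 − 10.4) × 19.0 / 3560 = 455.0 m³.

V ≈ 455 m³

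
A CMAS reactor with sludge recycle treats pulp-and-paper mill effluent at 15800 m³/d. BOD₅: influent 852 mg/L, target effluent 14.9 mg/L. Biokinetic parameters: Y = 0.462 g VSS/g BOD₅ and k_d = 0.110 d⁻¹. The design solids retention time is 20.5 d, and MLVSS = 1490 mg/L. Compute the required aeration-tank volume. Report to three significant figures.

Rearranging the biomass balance for a CMAS with decay, V = Y·Q·ΔS·θ_c / [X·(1+k_d θ_c)] = 0.462 × 15800 × (852 − 14.9) × 20.5 / [1490 × (1 + 0.110 × 20.5)] = 1.25×10^8 / 4850 = 25828 m³.

V ≈ 25800 m³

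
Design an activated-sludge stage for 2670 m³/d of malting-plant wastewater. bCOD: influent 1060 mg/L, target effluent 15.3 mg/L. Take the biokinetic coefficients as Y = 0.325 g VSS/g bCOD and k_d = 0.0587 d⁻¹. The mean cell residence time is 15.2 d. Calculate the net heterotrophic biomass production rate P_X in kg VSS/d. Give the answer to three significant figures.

P_X ≈ 479 kg VSS/d

Correct the yield for decay: Y_obs = Y/(1 + k_d θ_c) = 0.325 / (1 + 0.0587 × 15.2) = 0.325 / 1.892 = 0.1718.
Q·(S₀ − S) = 2670 × (1060 − 15.3) × 10⁻³ = 2789 kg/d removed.
So the net sludge growth is P_X = 0.1718 × 2789 = 479.1 kg VSS/d.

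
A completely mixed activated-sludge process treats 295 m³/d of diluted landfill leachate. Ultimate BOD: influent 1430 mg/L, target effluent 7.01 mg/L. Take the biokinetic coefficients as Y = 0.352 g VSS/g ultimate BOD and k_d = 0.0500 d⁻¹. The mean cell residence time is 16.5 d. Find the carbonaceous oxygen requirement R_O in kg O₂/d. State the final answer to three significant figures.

The observed yield is Y_obs = Y/(1 + k_d·θ_c) = 0.352 / (1 + 0.0500 × 16.5) = 0.352 / 1.825 = 0.1929 g VSS per g ultimate BOD removed.
Q·(S₀ − S) = 295 × (1430 − 7.01) × 10⁻³ = 419.8 kg/d removed.
Biomass synthesised: P_X = Y_obs × 419.8 = 80.97 kg VSS/d.
R_O = Q·ΔS − 1.42 P_X = 419.8 − 115.0 = 304.8 kg O₂/d.

R_O ≈ 305 kg O₂/d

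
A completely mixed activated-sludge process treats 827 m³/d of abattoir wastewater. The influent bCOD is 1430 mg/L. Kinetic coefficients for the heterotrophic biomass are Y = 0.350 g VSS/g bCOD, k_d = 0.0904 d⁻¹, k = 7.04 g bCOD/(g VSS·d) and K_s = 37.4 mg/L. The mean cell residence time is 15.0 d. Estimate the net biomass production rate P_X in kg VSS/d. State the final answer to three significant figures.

From the Monod/SRT balance for a CMAS, S = K_s·(1+k_d θ_c)/[θ_c·(Y k − k_d) − 1] = 37.4 × (1 + 0.0904 × 15.0) / [15.0 × (0.350 × 7.04 − 0.0904) − 1] = 88.11 / 34.60 = 2.546 mg/L.
Observed yield with endogenous decay: Y_obs = Y / (1 + k_d·θ_c) = 0.350 / (1 + 0.0904 × 15.0) = 0.350 / 2.356 = 0.1486 g VSS/g bCOD.
Mass of bCOD removed per day: Q(S₀ − S) = 827 × 1427 g/m³ = 1181 kg/d.
Biomass produced: P_X = Y_obs·Q·ΔS = 0.1486 × 1181 ≈ 175.4 kg VSS/d.

P_X ≈ 175 kg VSS/d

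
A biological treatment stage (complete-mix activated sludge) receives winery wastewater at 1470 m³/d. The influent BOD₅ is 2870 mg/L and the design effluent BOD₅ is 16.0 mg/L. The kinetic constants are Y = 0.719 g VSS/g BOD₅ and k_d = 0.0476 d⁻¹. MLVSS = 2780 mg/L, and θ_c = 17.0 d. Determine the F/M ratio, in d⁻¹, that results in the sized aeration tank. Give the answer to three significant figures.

F/M ≈ 0.149 d⁻¹

From the SRT design equation V = Y Q (S₀−S) θ_c / [X (1 + k_d θ_c)] = 0.719 × 1470 × (2870 − 16.0) × 17.0 / [2780 × (1 + 0.0476 × 17.0)] = 5.13×10^7 / 5030 = 10196 m³.
F/M = applied load / biomass = Q·S₀/(V·X) = 1470 × 2870 / (10196 × 2780) = 0.1488 d⁻¹.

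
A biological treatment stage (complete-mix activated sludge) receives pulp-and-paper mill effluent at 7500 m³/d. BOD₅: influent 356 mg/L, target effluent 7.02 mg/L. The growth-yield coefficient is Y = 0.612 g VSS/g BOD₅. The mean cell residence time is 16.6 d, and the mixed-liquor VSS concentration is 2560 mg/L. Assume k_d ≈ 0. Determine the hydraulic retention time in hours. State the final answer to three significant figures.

τ ≈ 33.2 h

Biomass mass balance (decay neglected): V·X = Y·Q·(S₀ − S)·θ_c, so V = 0.612 × 7500 × (356 − 7.02) × 16.6 / 2560 = 10387 m³.
Hydraulic retention time τ = V/Q = 10387 / 7500 = 1.385 d = 33.24 h.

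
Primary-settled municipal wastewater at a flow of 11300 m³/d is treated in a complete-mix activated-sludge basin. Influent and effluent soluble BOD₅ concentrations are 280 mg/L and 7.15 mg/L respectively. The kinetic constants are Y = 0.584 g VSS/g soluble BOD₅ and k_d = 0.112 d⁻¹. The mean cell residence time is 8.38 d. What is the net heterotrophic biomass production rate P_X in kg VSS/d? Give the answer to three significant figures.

The observed yield is Y_obs = Y/(1 + k_d·θ_c) = 0.584 / (1 + 0.112 × 8.38) = 0.584 / 1.939 = 0.3013 g VSS per g soluble BOD₅ removed.
Mass of soluble BOD₅ removed per day: Q(S₀ − S) = 11300 × 272.9 g/m³ = 3083 kg/d.
Biomass produced: P_X = Y_obs·Q·ΔS = 0.3013 × 3083 ≈ 928.8 kg VSS/d.

P_X ≈ 929 kg VSS/d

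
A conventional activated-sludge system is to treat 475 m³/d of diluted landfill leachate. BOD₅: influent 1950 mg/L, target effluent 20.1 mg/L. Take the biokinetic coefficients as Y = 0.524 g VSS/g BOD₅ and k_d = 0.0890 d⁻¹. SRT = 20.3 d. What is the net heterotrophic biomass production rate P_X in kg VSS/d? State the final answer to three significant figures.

Observed yield with endogenous decay: Y_obs = Y / (1 + k_d·θ_c) = 0.524 / (1 + 0.0890 × 20.3) = 0.524 / 2.807 = 0.1867 g VSS/g BOD₅.
Substrate removed = Q·(S₀ − S) = 475 m³/d × (1950 − 20.1) g/m³ = 9.17×10^5 g/d = 916.7 kg/d.
Net biomass production P_X = Y_obs × Q·(S₀ − S) = 0.1867 × 916.7 = 171.1 kg VSS/d.

P_X ≈ 171 kg VSS/d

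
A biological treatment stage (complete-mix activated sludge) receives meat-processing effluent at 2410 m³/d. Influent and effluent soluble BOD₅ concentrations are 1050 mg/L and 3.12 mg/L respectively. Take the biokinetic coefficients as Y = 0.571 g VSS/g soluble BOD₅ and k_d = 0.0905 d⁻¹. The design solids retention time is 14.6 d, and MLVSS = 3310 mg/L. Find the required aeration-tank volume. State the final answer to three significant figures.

V ≈ 2740 m³

From the SRT design equation V = Y Q (S₀−S) θ_c / [X (1 + k_d θ_c)] = 0.571 × 2410 × (1050 − 3.12) × 14.6 / [3310 × (1 + 0.0905 × 14.6)] = 2.1×10^7 / 7684 = 2737 m³.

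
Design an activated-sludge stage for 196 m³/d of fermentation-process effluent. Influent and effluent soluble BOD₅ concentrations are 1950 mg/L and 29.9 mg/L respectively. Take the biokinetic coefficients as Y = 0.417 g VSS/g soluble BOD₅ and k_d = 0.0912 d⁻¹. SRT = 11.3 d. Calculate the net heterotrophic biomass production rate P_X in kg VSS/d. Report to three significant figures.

P_X ≈ 77.3 kg VSS/d

Y_obs = Y / (1 + k_d θ_c) = 0.417 / (1 + 0.0912 × 11.3) = 0.417 / 2.031 = 0.2054.
ΔS = 1950 − 29.9 = 1920 mg/L, so the substrate removal rate is 196 × 1920/1000 = 376.3 kg soluble BOD₅/d.
Biomass produced: P_X = Y_obs·Q·ΔS = 0.2054 × 376.3 ≈ 77.29 kg VSS/d.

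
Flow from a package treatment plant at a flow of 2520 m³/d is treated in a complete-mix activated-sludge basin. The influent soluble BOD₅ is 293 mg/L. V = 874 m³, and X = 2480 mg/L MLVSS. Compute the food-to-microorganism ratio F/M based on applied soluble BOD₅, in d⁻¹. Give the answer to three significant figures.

Food-to-microorganism ratio F/M = Q S₀ / (V X) = 2520 × 293 / (874.0 × 2480) = 0.3406 d⁻¹.

F/M ≈ 0.341 d⁻¹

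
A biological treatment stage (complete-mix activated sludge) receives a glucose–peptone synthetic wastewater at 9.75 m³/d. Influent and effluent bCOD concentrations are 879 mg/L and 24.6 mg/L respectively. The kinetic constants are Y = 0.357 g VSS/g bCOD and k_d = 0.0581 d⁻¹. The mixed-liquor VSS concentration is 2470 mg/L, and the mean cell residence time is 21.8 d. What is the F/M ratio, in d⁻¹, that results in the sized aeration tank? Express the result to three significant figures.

From the SRT design equation V = Y Q (S₀−S) θ_c / [X (1 + k_d θ_c)] = 0.357 × 9.75 × (879 − 24.6) × 21.8 / [2470 × (1 + 0.0581 × 21.8)] = 6.48×10^4 / 5598 = 11.58 m³.
F/M = Q·S₀ / (V·X) = 9.75 × 879 / (11.58 × 2470) = 0.2996 g bCOD·(g VSS·d)⁻¹.

F/M ≈ 0.300 d⁻¹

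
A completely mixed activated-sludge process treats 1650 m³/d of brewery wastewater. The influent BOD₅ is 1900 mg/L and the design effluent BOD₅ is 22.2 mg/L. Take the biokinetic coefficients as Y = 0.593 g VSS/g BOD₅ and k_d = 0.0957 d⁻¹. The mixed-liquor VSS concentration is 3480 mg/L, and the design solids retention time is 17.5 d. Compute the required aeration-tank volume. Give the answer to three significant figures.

Rearranging the biomass balance for a CMAS with decay, V = Y·Q·ΔS·θ_c / [X·(1+k_d θ_c)] = 0.593 × 1650 × (1900 − 22.2) × 17.5 / [3480 × (1 + 0.0957 × 17.5)] = 3.22×10^7 / 9308 = 3454 m³.

V ≈ 3450 m³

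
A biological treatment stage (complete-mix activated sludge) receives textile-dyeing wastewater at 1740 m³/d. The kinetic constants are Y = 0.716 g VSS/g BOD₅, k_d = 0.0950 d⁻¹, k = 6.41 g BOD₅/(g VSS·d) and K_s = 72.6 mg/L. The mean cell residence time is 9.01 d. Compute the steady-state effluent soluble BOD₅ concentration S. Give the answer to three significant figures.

For a completely mixed reactor with recycle the Lawrence–McCarty relation gives S = K_s·(1 + k_d·θ_c) / [θ_c·(Y·k − k_d) − 1] = 72.6 × (1 + 0.0950 × 9.01) / [9.01 × (0.716 × 6.41 − 0.0950) − 1] = 134.7 / 39.50 = 3.412 mg/L.

S ≈ 3.41 mg/L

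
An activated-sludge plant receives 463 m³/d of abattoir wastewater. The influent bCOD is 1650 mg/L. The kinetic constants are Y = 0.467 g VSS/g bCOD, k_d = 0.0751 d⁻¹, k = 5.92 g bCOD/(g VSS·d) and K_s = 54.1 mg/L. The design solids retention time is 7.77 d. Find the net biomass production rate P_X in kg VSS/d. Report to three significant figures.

P_X ≈ 225 kg VSS/d

From the Monod/SRT balance for a CMAS, S = K_s·(1+k_d θ_c)/[θ_c·(Y k − k_d) − 1] = 54.1 × (1 + 0.0751 × 7.77) / [7.77 × (0.467 × 5.92 − 0.0751) − 1] = 85.67 / 19.90 = 4.305 mg/L.
Correct the yield for decay: Y_obs = Y/(1 + k_d θ_c) = 0.467 / (1 + 0.0751 × 7.77) = 0.467 / 1.584 = 0.2949.
Substrate removed = Q·(S₀ − S) = 463 m³/d × (1650 − 4.31) g/m³ = 7.62×10^5 g/d = 762.0 kg/d.
So the net sludge growth is P_X = 0.2949 × 762.0 = 224.7 kg VSS/d.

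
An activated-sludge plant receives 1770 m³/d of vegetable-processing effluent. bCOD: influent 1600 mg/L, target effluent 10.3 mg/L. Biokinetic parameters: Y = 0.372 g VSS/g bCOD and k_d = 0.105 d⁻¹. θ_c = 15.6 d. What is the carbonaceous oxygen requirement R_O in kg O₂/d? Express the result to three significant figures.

Observed yield with endogenous decay: Y_obs = Y / (1 + k_d·θ_c) = 0.372 / (1 + 0.105 × 15.6) = 0.372 / 2.638 = 0.1410 g VSS/g bCOD.
Q·(S₀ − S) = 1770 × (1600 − 10.3) × 10⁻³ = 2814 kg/d removed.
P_X = Y_obs·Q·(S₀ − S) = 0.1410 × 2814 = 396.8 kg VSS/d.
Carbonaceous O₂ demand = substrate oxidised − cell-mass equivalent = 2814 − 1.42 × 396.8 = 2250 kg O₂/d.

R_O ≈ 2250 kg O₂/d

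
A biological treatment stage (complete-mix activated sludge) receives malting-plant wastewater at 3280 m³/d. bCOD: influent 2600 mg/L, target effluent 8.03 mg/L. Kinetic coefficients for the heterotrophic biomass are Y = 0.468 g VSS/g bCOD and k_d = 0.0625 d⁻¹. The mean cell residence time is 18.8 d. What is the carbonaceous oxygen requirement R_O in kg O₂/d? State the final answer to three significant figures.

R_O ≈ 5900 kg O₂/d

Correct the yield for decay: Y_obs = Y/(1 + k_d θ_c) = 0.468 / (1 + 0.0625 × 18.8) = 0.468 / 2.175 = 0.2152.
Q·(S₀ − S) = 3280 × (2600 − 8.03) × 10⁻³ = 8502 kg/d removed.
Net sludge production P_X = 0.2152 × 8502 = 1829 kg VSS/d.
R_O = Q·ΔS − 1.42 P_X = 8502 − 2598 = 5904 kg O₂/d.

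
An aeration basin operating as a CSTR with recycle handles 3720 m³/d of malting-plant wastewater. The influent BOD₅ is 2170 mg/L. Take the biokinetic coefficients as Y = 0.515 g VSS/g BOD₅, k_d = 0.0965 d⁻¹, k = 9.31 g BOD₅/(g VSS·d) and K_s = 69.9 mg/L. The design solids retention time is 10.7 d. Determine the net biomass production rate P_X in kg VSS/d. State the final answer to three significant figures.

P_X ≈ 2040 kg VSS/d

From the Monod/SRT balance for a CMAS, S = K_s·(1+k_d θ_c)/[θ_c·(Y k − k_d) − 1] = 69.9 × (1 + 0.0965 × 10.7) / [10.7 × (0.515 × 9.31 − 0.0965) − 1] = 142.1 / 49.27 = 2.884 mg/L.
The observed yield is Y_obs = Y/(1 + k_d·θ_c) = 0.515 / (1 + 0.0965 × 10.7) = 0.515 / 2.033 = 0.2534 g VSS per g BOD₅ removed.
Q·(S₀ − S) = 3720 × (2170 − 2.88) × 10⁻³ = 8062 kg/d removed.
So the net sludge growth is P_X = 0.2534 × 8062 = 2043 kg VSS/d.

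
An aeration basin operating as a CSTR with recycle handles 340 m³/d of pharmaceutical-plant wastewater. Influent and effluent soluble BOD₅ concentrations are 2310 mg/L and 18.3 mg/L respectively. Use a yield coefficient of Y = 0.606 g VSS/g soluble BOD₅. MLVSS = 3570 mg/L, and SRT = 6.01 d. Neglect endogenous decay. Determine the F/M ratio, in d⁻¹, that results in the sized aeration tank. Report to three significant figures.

F/M ≈ 0.277 d⁻¹

With k_d = 0 the design equation reduces to V = Y Q (S₀−S) θ_c / X = 0.606 × 340 × (2310 − 18.3) × 6.01 / 3570 = 794.9 m³.
Food-to-microorganism ratio F/M = Q S₀ / (V X) = 340 × 2310 / (794.9 × 3570) = 0.2768 d⁻¹.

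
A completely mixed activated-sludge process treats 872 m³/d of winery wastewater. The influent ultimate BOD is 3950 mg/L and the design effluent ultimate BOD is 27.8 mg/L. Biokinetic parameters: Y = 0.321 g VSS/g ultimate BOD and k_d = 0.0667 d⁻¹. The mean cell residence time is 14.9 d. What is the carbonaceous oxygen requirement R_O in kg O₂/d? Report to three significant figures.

Observed yield with endogenous decay: Y_obs = Y / (1 + k_d·θ_c) = 0.321 / (1 + 0.0667 × 14.9) = 0.321 / 1.994 = 0.1610 g VSS/g ultimate BOD.
Mass of ultimate BOD removed per day: Q(S₀ − S) = 872 × 3922 g/m³ = 3420 kg/d.
Net sludge production P_X = 0.1610 × 3420 = 550.6 kg VSS/d.
R_O = Q·(S₀ − S) − 1.42·P_X = 3420 − 1.42 × 550.6 = 2638 kg O₂/d.

R_O ≈ 2640 kg O₂/d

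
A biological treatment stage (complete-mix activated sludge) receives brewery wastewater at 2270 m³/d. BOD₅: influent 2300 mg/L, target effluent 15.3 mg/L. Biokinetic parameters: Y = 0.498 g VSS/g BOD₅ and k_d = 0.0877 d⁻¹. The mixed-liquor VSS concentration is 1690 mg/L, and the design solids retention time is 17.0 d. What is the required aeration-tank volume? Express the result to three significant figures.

V ≈ 10400 m³

Rearranging the biomass balance for a CMAS with decay, V = Y·Q·ΔS·θ_c / [X·(1+k_d θ_c)] = 0.498 × 2270 × (2300 − 15.3) × 17.0 / [1690 × (1 + 0.0877 × 17.0)] = 4.39×10^7 / 4210 = 10430 m³.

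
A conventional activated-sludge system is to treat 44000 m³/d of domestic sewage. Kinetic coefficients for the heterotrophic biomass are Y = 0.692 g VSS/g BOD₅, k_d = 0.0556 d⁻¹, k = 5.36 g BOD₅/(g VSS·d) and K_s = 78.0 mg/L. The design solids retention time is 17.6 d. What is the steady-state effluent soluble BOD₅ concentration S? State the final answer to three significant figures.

For a completely mixed reactor with recycle the Lawrence–McCarty relation gives S = K_s·(1 + k_d·θ_c) / [θ_c·(Y·k − k_d) − 1] = 78.0 × (1 + 0.0556 × 17.6) / [17.6 × (0.692 × 5.36 − 0.0556) − 1] = 154.3 / 63.30 = 2.438 mg/L.

S ≈ 2.44 mg/L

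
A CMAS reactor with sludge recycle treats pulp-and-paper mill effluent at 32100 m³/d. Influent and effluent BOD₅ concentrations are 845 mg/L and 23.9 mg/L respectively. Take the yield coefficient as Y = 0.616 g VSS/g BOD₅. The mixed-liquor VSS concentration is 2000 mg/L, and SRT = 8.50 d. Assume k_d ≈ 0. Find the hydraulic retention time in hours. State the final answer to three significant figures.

With k_d = 0 the design equation reduces to V = Y Q (S₀−S) θ_c / X = 0.616 × 32100 × (845 − 23.9) × 8.50 / 2000 = 69003 m³.
HRT = V/Q = 69003 m³ / 32100 m³·d⁻¹ = 2.150 d × 24 = 51.59 h.

τ ≈ 51.6 h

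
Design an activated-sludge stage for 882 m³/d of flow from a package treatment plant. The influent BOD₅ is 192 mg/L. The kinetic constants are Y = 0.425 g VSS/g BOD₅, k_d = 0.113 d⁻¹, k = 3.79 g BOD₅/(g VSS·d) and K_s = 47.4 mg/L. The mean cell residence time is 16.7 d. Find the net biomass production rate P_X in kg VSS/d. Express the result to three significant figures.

Effluent substrate depends only on kinetics and SRT: S = K_s(1 + k_d θ_c) / [θ_c(Yk − k_d) − 1] = 47.4 × (1 + 0.113 × 16.7) / [16.7 × (0.425 × 3.79 − 0.113) − 1] = 136.8 / 24.01 = 5.699 mg/L.
Observed yield with endogenous decay: Y_obs = Y / (1 + k_d·θ_c) = 0.425 / (1 + 0.113 × 16.7) = 0.425 / 2.887 = 0.1472 g VSS/g BOD₅.
ΔS = 192 − 5.70 = 186.3 mg/L, so the substrate removal rate is 882 × 186.3/1000 = 164.3 kg BOD₅/d.
Net biomass production P_X = Y_obs × Q·(S₀ − S) = 0.1472 × 164.3 = 24.19 kg VSS/d.

P_X ≈ 24.2 kg VSS/d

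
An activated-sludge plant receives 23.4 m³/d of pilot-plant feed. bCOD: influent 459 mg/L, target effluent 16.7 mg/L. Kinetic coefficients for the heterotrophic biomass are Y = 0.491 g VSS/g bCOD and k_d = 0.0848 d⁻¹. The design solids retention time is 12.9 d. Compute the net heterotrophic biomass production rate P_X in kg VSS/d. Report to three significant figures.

P_X ≈ 2.43 kg VSS/d

The observed yield is Y_obs = Y/(1 + k_d·θ_c) = 0.491 / (1 + 0.0848 × 12.9) = 0.491 / 2.094 = 0.2345 g VSS per g bCOD removed.
Q·(S₀ − S) = 23.4 × (459 − 16.7) × 10⁻³ = 10.35 kg/d removed.
So the net sludge growth is P_X = 0.2345 × 10.35 = 2.427 kg VSS/d.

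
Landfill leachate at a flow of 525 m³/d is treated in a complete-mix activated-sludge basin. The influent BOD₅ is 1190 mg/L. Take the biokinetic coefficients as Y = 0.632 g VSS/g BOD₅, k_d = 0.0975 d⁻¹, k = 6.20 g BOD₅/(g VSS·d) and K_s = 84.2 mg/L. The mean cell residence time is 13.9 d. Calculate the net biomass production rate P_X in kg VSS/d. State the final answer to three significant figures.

P_X ≈ 167 kg VSS/d

Effluent substrate depends only on kinetics and SRT: S = K_s(1 + k_d θ_c) / [θ_c(Yk − k_d) − 1] = 84.2 × (1 + 0.0975 × 13.9) / [13.9 × (0.632 × 6.20 − 0.0975) − 1] = 198.3 / 52.11 = 3.806 mg/L.
The observed yield is Y_obs = Y/(1 + k_d·θ_c) = 0.632 / (1 + 0.0975 × 13.9) = 0.632 / 2.355 = 0.2683 g VSS per g BOD₅ removed.
Mass of BOD₅ removed per day: Q(S₀ − S) = 525 × 1186 g/m³ = 622.7 kg/d.
Net biomass production P_X = Y_obs × Q·(S₀ − S) = 0.2683 × 622.7 = 167.1 kg VSS/d.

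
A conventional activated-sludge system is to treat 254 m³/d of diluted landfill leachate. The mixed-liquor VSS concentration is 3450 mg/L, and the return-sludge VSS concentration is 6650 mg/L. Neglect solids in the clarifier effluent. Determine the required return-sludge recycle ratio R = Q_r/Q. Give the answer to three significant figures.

Solids balance on the clarifier gives (1+R)X = R·X_r, so R = X/(X_r − X) = 3450 / (6650 − 3450) = 1.078.

R ≈ 1.08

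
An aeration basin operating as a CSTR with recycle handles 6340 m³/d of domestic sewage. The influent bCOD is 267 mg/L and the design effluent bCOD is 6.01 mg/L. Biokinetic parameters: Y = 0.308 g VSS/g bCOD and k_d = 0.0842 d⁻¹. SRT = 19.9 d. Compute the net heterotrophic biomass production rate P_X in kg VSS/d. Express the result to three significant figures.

The observed yield is Y_obs = Y/(1 + k_d·θ_c) = 0.308 / (1 + 0.0842 × 19.9) = 0.308 / 2.676 = 0.1151 g VSS per g bCOD removed.
Mass of bCOD removed per day: Q(S₀ − S) = 6340 × 261.0 g/m³ = 1655 kg/d.
Net biomass production P_X = Y_obs × Q·(S₀ − S) = 0.1151 × 1655 = 190.5 kg VSS/d.

P_X ≈ 190 kg VSS/d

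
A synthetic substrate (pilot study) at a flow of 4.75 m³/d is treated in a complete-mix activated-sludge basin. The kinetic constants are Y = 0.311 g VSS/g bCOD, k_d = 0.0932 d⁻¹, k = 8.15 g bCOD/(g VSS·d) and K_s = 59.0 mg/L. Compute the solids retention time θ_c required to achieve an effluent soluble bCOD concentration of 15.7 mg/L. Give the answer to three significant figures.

Specific growth rate at S = 15.7 mg/L: μ = YkS/(K_s+S) = 0.311·8.15·15.7/(59.0+15.7) = 0.5327 d⁻¹.
Then 1/θ_c = μ − k_d = 0.5327 − 0.0932 = 0.4395 d⁻¹, giving θ_c = 2.275 d.

θ_c ≈ 2.28 d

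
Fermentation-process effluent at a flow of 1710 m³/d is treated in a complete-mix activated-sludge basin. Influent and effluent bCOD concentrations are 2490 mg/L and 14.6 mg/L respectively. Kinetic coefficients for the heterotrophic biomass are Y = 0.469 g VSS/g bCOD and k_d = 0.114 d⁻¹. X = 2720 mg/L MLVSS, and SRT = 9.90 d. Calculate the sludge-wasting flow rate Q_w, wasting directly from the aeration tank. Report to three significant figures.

Q_w ≈ 343 m³/d

Rearranging the biomass balance for a CMAS with decay, V = Y·Q·ΔS·θ_c / [X·(1+k_d θ_c)] = 0.469 × 1710 × (2490 − 14.6) × 9.90 / [2720 × (1 + 0.114 × 9.90)] = 1.97×10^7 / 5790 = 3395 m³.
With mixed-liquor wasting, θ_c = V/Q_w, so Q_w = V/θ_c = 3395/9.90 = 342.9 m³/d.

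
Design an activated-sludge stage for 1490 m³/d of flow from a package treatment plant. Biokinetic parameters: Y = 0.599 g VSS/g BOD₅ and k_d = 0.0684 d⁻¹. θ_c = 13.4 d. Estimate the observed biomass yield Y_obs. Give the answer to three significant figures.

Correct the yield for decay: Y_obs = Y/(1 + k_d θ_c) = 0.599 / (1 + 0.0684 × 13.4) = 0.599 / 1.917 = 0.3125.

Y_obs ≈ 0.313 g VSS/g BOD₅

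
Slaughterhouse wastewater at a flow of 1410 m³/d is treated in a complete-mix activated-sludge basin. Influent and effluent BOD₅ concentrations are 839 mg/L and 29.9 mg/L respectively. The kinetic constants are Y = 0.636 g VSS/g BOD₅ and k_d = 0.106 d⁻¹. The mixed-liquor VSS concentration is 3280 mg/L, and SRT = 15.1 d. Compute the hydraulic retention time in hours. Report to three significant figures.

τ ≈ 21.9 h

From the SRT design equation V = Y Q (S₀−S) θ_c / [X (1 + k_d θ_c)] = 0.636 × 1410 × (839 − 29.9) × 15.1 / [3280 × (1 + 0.106 × 15.1)] = 1.1×10^7 / 8530 = 1284 m³.
Hydraulic retention time τ = V/Q = 1284 / 1410 = 0.9109 d = 21.86 h.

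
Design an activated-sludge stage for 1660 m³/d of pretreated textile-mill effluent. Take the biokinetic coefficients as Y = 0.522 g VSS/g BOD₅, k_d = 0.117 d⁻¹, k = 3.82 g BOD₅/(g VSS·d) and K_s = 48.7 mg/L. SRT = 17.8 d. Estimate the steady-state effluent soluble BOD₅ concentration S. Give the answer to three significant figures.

S ≈ 4.63 mg/L

For a completely mixed reactor with recycle the Lawrence–McCarty relation gives S = K_s·(1 + k_d·θ_c) / [θ_c·(Y·k − k_d) − 1] = 48.7 × (1 + 0.117 × 17.8) / [17.8 × (0.522 × 3.82 − 0.117) − 1] = 150.1 / 32.41 = 4.632 mg/L.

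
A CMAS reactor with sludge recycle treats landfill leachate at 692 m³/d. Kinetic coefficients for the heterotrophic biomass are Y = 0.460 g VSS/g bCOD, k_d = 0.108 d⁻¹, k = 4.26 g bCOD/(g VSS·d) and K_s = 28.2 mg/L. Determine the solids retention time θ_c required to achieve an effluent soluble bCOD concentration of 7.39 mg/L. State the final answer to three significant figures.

From 1/θ_c = Y·k·S/(K_s + S) − k_d: Y·k·S/(K_s+S) = 0.460 × 4.26 × 7.39 / (28.2 + 7.39) = 0.4069 d⁻¹.
Then 1/θ_c = μ − k_d = 0.4069 − 0.108 = 0.2989 d⁻¹, giving θ_c = 3.346 d.

θ_c ≈ 3.35 d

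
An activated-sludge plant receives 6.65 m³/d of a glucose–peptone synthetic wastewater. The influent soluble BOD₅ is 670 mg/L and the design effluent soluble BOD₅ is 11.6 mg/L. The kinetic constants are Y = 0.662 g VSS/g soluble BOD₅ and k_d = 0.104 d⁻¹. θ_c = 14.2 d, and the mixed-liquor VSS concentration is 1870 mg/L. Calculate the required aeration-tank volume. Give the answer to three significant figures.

From the SRT design equation V = Y Q (S₀−S) θ_c / [X (1 + k_d θ_c)] = 0.662 × 6.65 × (670 − 11.6) × 14.2 / [1870 × (1 + 0.104 × 14.2)] = 4.12×10^4 / 4632 = 8.886 m³.

V ≈ 8.89 m³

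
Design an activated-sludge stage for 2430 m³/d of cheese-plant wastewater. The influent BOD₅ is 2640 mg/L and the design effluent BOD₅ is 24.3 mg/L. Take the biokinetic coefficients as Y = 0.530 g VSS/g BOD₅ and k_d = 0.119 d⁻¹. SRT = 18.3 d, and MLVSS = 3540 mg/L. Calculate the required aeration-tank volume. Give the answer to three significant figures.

V ≈ 5480 m³

From the SRT design equation V = Y Q (S₀−S) θ_c / [X (1 + k_d θ_c)] = 0.530 × 2430 × (2640 − 24.3) × 18.3 / [3540 × (1 + 0.119 × 18.3)] = 6.16×10^7 / 11249 = 5480 m³.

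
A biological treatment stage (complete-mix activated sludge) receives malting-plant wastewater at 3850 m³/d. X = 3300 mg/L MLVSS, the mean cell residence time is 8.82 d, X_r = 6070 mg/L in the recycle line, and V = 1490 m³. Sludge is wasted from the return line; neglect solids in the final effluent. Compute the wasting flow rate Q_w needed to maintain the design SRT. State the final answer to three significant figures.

Wasting from the return line (neglecting effluent solids): Q_w = V·X / (θ_c·X_r) = 1490 × 3300 / (8.82 × 6070) = 91.84 m³/d.

Q_w ≈ 91.8 m³/d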